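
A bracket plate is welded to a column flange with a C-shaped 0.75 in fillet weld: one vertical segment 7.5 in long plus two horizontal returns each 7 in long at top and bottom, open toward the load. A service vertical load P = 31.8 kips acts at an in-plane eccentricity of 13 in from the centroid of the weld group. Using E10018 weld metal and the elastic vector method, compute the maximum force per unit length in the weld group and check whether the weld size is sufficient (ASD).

E100XX → F_EXX = 100 ksi.
Total weld length L_w = 21.5 in. Treat welds as unit-width lines.
Centroid: x̄ = 2×7×3.5 / 21.5 = 2.279 in from the vertical weld.
Polar moment about centroid: J = I_x + I_y = [7.5³/12 + 2×7×3.75²] + [7.5×2.279² + 2(7³/12 + 7×1.221²)] = 349 in³.
Direct shear f_v = P/L_w = 31.8 / 21.5 = 1.479 kip/in (vertical).
Torsion M = P·e = 31.8 × 13 = 413.4 kip·in.
Critical point at (x, y) = (4.721, 3.75) from centroid. f_tx = M·y/J = 4.442 kip/in; f_ty = M·x/J = 5.592 kip/in.
Resultant f_max = √[f_tx² + (f_v + f_ty)²] = √[4.442² + (1.479 + 5.592)²] = 8.35 kip/in.
Capacity per unit length: r_n/Ω = (1/2.0) × 0.6 × 100 × (0.707 × 0.75) = 15.91 kip/in.
8.35 ≤ 15.91 → adequate.

f_max ≈ 8.35 kip/in; adequate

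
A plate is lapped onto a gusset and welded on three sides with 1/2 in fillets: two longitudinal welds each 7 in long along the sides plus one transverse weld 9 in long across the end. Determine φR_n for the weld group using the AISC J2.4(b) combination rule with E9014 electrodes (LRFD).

E90XX → F_EXX = 90 ksi.
t_e = 0.707 × 0.5 = 0.3535 in.
R_nwl = 0.6 × 90 × 0.3535 × 14 = 267.2 kips (longitudinal, 2 welds).
R_nwt = 0.6 × 90 × 0.3535 × 9 = 171.8 kips (transverse, base value).
(i) R_nwl + R_nwt = 439 kips; (ii) 0.85 R_nwl + 1.5 R_nwt = 484.9 kips.
R_n = max = 484.9 kips [governs: (ii)]; φR_n = 363.6 kips.

φR_n ≈ 364 kips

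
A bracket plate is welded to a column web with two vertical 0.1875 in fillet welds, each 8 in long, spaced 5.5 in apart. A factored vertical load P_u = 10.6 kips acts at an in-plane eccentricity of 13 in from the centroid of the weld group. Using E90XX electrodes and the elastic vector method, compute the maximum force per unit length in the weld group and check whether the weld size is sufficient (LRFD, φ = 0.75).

f_max ≈ 3.66 kip/in; adequate

E90XX → F_EXX = 90 ksi.
Total weld length L_w = 16 in. Treat welds as unit-width lines.
Polar moment about centroid: J = 2[d³/12 + d(b/2)²] = 2[8³/12 + 8×2.75²] = 206.3 in³.
Direct shear f_v = P/L_w = 10.6 / 16 = 0.6625 kip/in (vertical).
Torsion M = P·e = 10.6 × 13 = 137.8 kip·in.
Critical point at (x, y) = (2.75, 4) from centroid. f_tx = M·y/J = 2.671 kip/in; f_ty = M·x/J = 1.837 kip/in.
Resultant f_max = √[f_tx² + (f_v + f_ty)²] = √[2.671² + (0.6625 + 1.837)²] = 3.658 kip/in.
Capacity per unit length: φr_n = 0.75 × 0.6 × 90 × (0.707 × 0.1875) = 5.369 kip/in.
3.658 ≤ 5.369 → adequate.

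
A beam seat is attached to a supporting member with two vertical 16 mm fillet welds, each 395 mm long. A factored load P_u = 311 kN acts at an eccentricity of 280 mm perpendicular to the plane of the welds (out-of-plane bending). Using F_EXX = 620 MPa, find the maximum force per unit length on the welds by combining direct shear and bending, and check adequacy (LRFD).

L_w = 2 × 395 = 790 mm; section modulus (unit throat) S = 2 × L²/6 = 52010 mm².
Direct shear f_v = P/L_w = 311×10³/790 = 393.7 N/mm.
Moment M = P × e = 311×10³ × 280 = 87080000 N·mm; bending f_b = M/S = 1674 N/mm.
f_max = √(f_v² + f_b²) = √(393.7² + 1674²) = 1720 N/mm.
φr_n = 0.75 × 0.6 × 620 × (0.707 × 16) = 3156 N/mm → adequate.

f_max ≈ 1720 N/mm; adequate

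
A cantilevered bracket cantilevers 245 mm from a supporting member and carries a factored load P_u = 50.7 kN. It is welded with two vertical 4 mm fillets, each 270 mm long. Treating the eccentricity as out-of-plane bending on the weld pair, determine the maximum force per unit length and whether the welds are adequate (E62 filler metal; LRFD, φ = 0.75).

E62XX → F_EXX = 620 MPa.
L_w = 2 × 270 = 540 mm; section modulus (unit throat) S = 2 × L²/6 = 24300 mm².
Direct shear f_v = P/L_w = 50.7×10³/540 = 93.89 N/mm.
Moment M = P × e = 50.7×10³ × 245 = 12422000 N·mm; bending f_b = M/S = 511.2 N/mm.
f_max = √(f_v² + f_b²) = √(93.89² + 511.2²) = 519.7 N/mm.
φr_n = 0.75 × 0.6 × 620 × (0.707 × 4) = 789 N/mm → adequate.

f_max ≈ 520 N/mm; adequate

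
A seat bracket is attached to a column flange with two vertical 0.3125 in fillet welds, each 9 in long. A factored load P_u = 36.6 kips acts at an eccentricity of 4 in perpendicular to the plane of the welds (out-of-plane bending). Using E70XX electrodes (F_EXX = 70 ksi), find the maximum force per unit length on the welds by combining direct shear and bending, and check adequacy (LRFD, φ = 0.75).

f_max ≈ 5.79 kip/in; adequate

L_w = 2 × 9 = 18 in; section modulus (unit throat) S = 2 × L²/6 = 27 in².
Direct shear f_v = P/L_w = 36.6/18 = 2.033 kip/in.
Moment M = P × e = 36.6 × 4 = 146.4 kip·in; bending f_b = M/S = 5.422 kip/in.
f_max = √(f_v² + f_b²) = √(2.033² + 5.422²) = 5.791 kip/in.
φr_n = 0.75 × 0.6 × 70 × (0.707 × 0.3125) = 6.96 kip/in → adequate.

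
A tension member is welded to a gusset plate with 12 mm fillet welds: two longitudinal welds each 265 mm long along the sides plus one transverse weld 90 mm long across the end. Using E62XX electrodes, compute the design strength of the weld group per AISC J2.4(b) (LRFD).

E62XX → F_EXX = 620 MPa.
t_e = 0.707 × 12 = 8.484 mm.
R_nwl = 0.6 × 620 × 8.484 × 530 × 10⁻³ = 1673 kN (longitudinal, 2 welds).
R_nwt = 0.6 × 620 × 8.484 × 90 × 10⁻³ = 284 kN (transverse, base value).
(i) R_nwl + R_nwt = 1957 kN; (ii) 0.85 R_nwl + 1.5 R_nwt = 1848 kN.
R_n = max = 1957 kN [governs: (i)]; φR_n = 1468 kN.

φR_n ≈ 1470 kN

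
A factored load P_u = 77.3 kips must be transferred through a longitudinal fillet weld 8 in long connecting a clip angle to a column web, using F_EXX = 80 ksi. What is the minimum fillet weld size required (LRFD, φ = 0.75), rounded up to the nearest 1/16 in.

Total weld length L = 8 in.
Required throat t_e = P_u / (φ × 0.6 F_EXX × L) = 77.3 / (0.75 × 0.6 × 80 × 8) = 0.2684 in.
Required leg w = t_e / 0.707 = 0.3796 in → use 7/16 in.

w = 7/16 in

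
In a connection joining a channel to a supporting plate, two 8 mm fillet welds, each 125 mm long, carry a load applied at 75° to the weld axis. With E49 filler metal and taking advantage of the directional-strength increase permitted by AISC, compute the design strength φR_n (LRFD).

φR_n ≈ 460 kN

E49XX → F_EXX = 490 MPa.
t_e = 0.707 × 8 = 5.656 mm; A_we = 5.656 × 250 = 1414 mm².
Directional factor: 1.0 + 0.5 sin^1.5(75°) = 1.475.
F_nw = 0.6 × 490 × 1.475 = 433.6 MPa.
φR_n = 0.75 × 433.6 × 1414 × 10⁻³ = 459.8 kN.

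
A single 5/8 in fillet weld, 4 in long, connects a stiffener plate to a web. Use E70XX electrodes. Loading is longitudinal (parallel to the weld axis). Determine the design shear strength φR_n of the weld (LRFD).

E70XX → F_EXX = 70 ksi.
Effective throat t_e = 0.707 × 0.625 = 0.4419 in.
Total length L = 4 in; A_we = 0.4419 × 4 = 1.767 in².
F_nw = 0.6 F_EXX = 0.6 × 70 = 42 ksi.
φR_n = 0.75 × 42 × 1.767 = 55.68 kip.

φR_n ≈ 55.7 kip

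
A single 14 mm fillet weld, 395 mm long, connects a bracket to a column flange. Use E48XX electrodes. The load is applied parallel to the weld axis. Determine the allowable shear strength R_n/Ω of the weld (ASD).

R_n/Ω ≈ 563 kN

E48XX → F_EXX = 480 MPa.
Effective throat t_e = 0.707 × 14 = 9.898 mm.
Total length L = 395 mm; A_we = 9.898 × 395 = 3910 mm².
F_nw = 0.6 F_EXX = 0.6 × 480 = 288 MPa.
R_n = 288 × 3910 × 10⁻³ = 1126 kN; R_n/Ω = 1126/2.0 = 563 kN.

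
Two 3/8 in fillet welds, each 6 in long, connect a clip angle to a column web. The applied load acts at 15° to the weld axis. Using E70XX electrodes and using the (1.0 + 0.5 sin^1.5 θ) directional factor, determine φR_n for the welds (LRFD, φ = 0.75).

φR_n ≈ 107 kip

E70XX → F_EXX = 70 ksi.
t_e = 0.707 × 0.375 = 0.2651 in; A_we = 0.2651 × 12 = 3.181 in².
Directional factor: 1.0 + 0.5 sin^1.5(15°) = 1.066.
F_nw = 0.6 × 70 × 1.066 = 44.77 ksi.
φR_n = 0.75 × 44.77 × 3.181 = 106.8 kip.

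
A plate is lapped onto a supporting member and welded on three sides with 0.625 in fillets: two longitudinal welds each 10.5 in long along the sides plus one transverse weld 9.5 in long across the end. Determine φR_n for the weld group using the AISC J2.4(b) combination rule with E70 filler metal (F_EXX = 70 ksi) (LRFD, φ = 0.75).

t_e = 0.707 × 0.625 = 0.4419 in.
R_nwl = 0.6 × 70 × 0.4419 × 21 = 389.7 kips (longitudinal, 2 welds).
R_nwt = 0.6 × 70 × 0.4419 × 9.5 = 176.3 kips (transverse, base value).
(i) R_nwl + R_nwt = 566 kips; (ii) 0.85 R_nwl + 1.5 R_nwt = 595.7 kips.
R_n = max = 595.7 kips [governs: (ii)]; φR_n = 446.8 kips.

φR_n ≈ 447 kips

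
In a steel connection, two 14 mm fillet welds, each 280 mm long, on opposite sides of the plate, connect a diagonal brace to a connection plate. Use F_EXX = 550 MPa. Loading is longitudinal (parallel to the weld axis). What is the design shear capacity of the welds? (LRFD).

φR_n ≈ 1370 kN

Effective throat t_e = 0.707 × 14 = 9.898 mm.
Total length L = 560 mm; A_we = 9.898 × 560 = 5543 mm².
F_nw = 0.6 F_EXX = 0.6 × 550 = 330 MPa.
φR_n = 0.75 × 330 × 5543 × 10⁻³ = 1372 kN.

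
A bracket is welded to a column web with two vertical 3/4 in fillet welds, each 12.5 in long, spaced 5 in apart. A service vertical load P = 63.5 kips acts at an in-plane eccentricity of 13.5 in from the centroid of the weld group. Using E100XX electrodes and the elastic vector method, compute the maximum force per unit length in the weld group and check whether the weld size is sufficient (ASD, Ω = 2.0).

E100XX → F_EXX = 100 ksi.
Total weld length L_w = 25 in. Treat welds as unit-width lines.
Polar moment about centroid: J = 2[d³/12 + d(b/2)²] = 2[12.5³/12 + 12.5×2.5²] = 481.8 in³.
Direct shear f_v = P/L_w = 63.5 / 25 = 2.54 kip/in (vertical).
Torsion M = P·e = 63.5 × 13.5 = 857.25 kip·in.
Critical point at (x, y) = (2.5, 6.25) from centroid. f_tx = M·y/J = 11.12 kip/in; f_ty = M·x/J = 4.448 kip/in.
Resultant f_max = √[f_tx² + (f_v + f_ty)²] = √[11.12² + (2.54 + 4.448)²] = 13.13 kip/in.
Capacity per unit length: r_n/Ω = (1/2.0) × 0.6 × 100 × (0.707 × 0.75) = 15.91 kip/in.
13.13 ≤ 15.91 → adequate.

f_max ≈ 13.1 kip/in; adequate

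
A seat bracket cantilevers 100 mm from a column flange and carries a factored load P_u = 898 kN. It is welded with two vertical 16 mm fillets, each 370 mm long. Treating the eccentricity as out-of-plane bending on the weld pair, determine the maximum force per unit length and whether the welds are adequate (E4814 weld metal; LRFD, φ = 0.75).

E48XX → F_EXX = 480 MPa.
L_w = 2 × 370 = 740 mm; section modulus (unit throat) S = 2 × L²/6 = 45630 mm².
Direct shear f_v = P/L_w = 898×10³/740 = 1214 N/mm.
Moment M = P × e = 898×10³ × 100 = 89800000 N·mm; bending f_b = M/S = 1968 N/mm.
f_max = √(f_v² + f_b²) = √(1214² + 1968²) = 2312 N/mm.
φr_n = 0.75 × 0.6 × 480 × (0.707 × 16) = 2443 N/mm → adequate.

f_max ≈ 2310 N/mm; adequate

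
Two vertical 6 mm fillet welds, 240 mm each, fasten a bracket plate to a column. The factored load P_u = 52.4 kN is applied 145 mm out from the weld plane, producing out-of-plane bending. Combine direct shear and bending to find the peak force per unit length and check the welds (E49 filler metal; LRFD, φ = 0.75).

f_max ≈ 411 N/mm; adequate

E49XX → F_EXX = 490 MPa.
L_w = 2 × 240 = 480 mm; section modulus (unit throat) S = 2 × L²/6 = 19200 mm².
Direct shear f_v = P/L_w = 52.4×10³/480 = 109.2 N/mm.
Moment M = P × e = 52.4×10³ × 145 = 7598000 N·mm; bending f_b = M/S = 395.7 N/mm.
f_max = √(f_v² + f_b²) = √(109.2² + 395.7²) = 410.5 N/mm.
φr_n = 0.75 × 0.6 × 490 × (0.707 × 6) = 935.4 N/mm → adequate.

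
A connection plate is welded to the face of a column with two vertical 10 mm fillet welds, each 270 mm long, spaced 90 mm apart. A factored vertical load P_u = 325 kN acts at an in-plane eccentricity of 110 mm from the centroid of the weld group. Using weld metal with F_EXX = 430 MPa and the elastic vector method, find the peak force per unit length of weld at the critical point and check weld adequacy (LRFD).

f_max ≈ 1470 N/mm; NOT adequate

Total weld length L_w = 540 mm. Treat welds as unit-width lines.
Polar moment about centroid: J = 2[d³/12 + d(b/2)²] = 2[270³/12 + 270×45²] = 4374000 mm³.
Direct shear f_v = P/L_w = 325×10³ / 540 = 601.9 N/mm (vertical).
Torsion M = P·e = 325×10³ × 110 = 35750000 N·mm.
Critical point at (x, y) = (45, 135) from centroid. f_tx = M·y/J = 1103 N/mm; f_ty = M·x/J = 367.8 N/mm.
Resultant f_max = √[f_tx² + (f_v + f_ty)²] = √[1103² + (601.9 + 367.8)²] = 1469 N/mm.
Capacity per unit length: φr_n = 0.75 × 0.6 × 430 × (0.707 × 10) = 1368 N/mm.
1469 > 1368 → NOT adequate.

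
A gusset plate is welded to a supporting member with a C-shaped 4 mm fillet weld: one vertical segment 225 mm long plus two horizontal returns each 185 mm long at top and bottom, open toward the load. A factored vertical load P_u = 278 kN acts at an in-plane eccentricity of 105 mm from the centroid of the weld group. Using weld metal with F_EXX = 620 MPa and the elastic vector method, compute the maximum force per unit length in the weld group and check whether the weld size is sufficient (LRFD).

f_max ≈ 1030 N/mm; NOT adequate

Total weld length L_w = 595 mm. Treat welds as unit-width lines.
Centroid: x̄ = 2×185×92.5 / 595 = 57.52 mm from the vertical weld.
Polar moment about centroid: J = I_x + I_y = [225³/12 + 2×185×112.5²] + [225×57.52² + 2(185³/12 + 185×34.98²)] = 7884000 mm³.
Direct shear f_v = P/L_w = 278×10³ / 595 = 467.2 N/mm (vertical).
Torsion M = P·e = 278×10³ × 105 = 29190000 N·mm.
Critical point at (x, y) = (127.5, 112.5) from centroid. f_tx = M·y/J = 416.5 N/mm; f_ty = M·x/J = 472 N/mm.
Resultant f_max = √[f_tx² + (f_v + f_ty)²] = √[416.5² + (467.2 + 472)²] = 1027 N/mm.
Capacity per unit length: φr_n = 0.75 × 0.6 × 620 × (0.707 × 4) = 789 N/mm.
1027 > 789 → NOT adequate.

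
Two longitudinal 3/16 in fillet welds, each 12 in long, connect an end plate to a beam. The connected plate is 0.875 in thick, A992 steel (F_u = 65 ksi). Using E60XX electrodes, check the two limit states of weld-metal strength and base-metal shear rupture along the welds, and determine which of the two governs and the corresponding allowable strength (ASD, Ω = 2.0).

E60XX → F_EXX = 60 ksi.
t_e = 0.707 × 0.1875 = 0.1326 in; L = 24 in.
Weld metal: R_n/Ω = (1/2.0) × 0.6 × 60 × 0.1326 × 24 = 57.27 kips.
Base metal (shear rupture): R_n/Ω = (1/2.0) × 0.6 × 65 × 0.875 × 24 = 409.5 kips.
Governing: weld metal.

R_n/Ω ≈ 57.3 kips (weld metal governs)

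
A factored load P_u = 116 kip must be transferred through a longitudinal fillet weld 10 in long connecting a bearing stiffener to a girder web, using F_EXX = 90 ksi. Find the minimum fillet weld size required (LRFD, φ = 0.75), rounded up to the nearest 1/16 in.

Total weld length L = 10 in.
Required throat t_e = P_u / (φ × 0.6 F_EXX × L) = 116 / (0.75 × 0.6 × 90 × 10) = 0.2864 in.
Required leg w = t_e / 0.707 = 0.4051 in → use 7/16 in.

w = 7/16 in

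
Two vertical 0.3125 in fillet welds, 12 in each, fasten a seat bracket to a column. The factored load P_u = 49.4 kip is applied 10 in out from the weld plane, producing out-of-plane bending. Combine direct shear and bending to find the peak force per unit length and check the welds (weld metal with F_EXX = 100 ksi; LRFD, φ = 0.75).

L_w = 2 × 12 = 24 in; section modulus (unit throat) S = 2 × L²/6 = 48 in².
Direct shear f_v = P/L_w = 49.4/24 = 2.058 kip/in.
Moment M = P × e = 49.4 × 10 = 494 kip·in; bending f_b = M/S = 10.29 kip/in.
f_max = √(f_v² + f_b²) = √(2.058² + 10.29²) = 10.5 kip/in.
φr_n = 0.75 × 0.6 × 100 × (0.707 × 0.3125) = 9.942 kip/in → NOT adequate.

f_max ≈ 10.5 kip/in; NOT adequate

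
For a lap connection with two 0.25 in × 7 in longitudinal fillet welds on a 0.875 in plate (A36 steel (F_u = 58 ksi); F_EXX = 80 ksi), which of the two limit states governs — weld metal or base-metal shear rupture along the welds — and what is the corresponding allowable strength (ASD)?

t_e = 0.707 × 0.25 = 0.1767 in; L = 14 in.
Weld metal: R_n/Ω = (1/2.0) × 0.6 × 80 × 0.1767 × 14 = 59.39 kip.
Base metal (shear rupture): R_n/Ω = (1/2.0) × 0.6 × 58 × 0.875 × 14 = 213.1 kip.
Governing: weld metal.

R_n/Ω ≈ 59.4 kip (weld metal governs)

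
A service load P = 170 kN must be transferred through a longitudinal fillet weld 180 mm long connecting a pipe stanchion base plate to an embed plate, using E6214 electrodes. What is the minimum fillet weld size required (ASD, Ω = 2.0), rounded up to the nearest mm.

w = 8 mm

E62XX → F_EXX = 620 MPa.
Total weld length L = 180 mm.
Required throat t_e = P × Ω / (0.6 F_EXX × L) = 170 × 2.0 / (0.6 × 620 × 180 × 10⁻³) = 5.078 mm.
Required leg w = t_e / 0.707 = 7.182 mm → use 8 mm.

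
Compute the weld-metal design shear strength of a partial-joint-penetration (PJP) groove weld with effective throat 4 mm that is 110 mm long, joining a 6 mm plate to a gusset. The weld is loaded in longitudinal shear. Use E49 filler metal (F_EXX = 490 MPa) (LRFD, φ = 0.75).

φR_n ≈ 97 kN

Effective throat (given) t_e = 4 mm.
A_we = 4 × 110 = 440 mm².
F_nw = 0.6 F_EXX = 294 MPa.
φR_n = 0.75 × 294 × 440 × 10⁻³ = 97.02 kN.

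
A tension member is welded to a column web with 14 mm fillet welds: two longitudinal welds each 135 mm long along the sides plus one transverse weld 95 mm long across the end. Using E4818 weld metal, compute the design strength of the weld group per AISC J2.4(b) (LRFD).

φR_n ≈ 795 kN

E48XX → F_EXX = 480 MPa.
t_e = 0.707 × 14 = 9.898 mm.
R_nwl = 0.6 × 480 × 9.898 × 270 × 10⁻³ = 769.7 kN (longitudinal, 2 welds).
R_nwt = 0.6 × 480 × 9.898 × 95 × 10⁻³ = 270.8 kN (transverse, base value).
(i) R_nwl + R_nwt = 1040 kN; (ii) 0.85 R_nwl + 1.5 R_nwt = 1060 kN.
R_n = max = 1060 kN [governs: (ii)]; φR_n = 795.3 kN.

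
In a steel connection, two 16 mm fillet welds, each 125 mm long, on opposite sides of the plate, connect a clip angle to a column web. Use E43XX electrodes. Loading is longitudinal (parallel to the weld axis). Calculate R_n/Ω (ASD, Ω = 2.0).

R_n/Ω ≈ 365 kN

E43XX → F_EXX = 430 MPa.
Effective throat t_e = 0.707 × 16 = 11.31 mm.
Total length L = 250 mm; A_we = 11.31 × 250 = 2828 mm².
F_nw = 0.6 F_EXX = 0.6 × 430 = 258 MPa.
R_n = 258 × 2828 × 10⁻³ = 729.6 kN; R_n/Ω = 729.6/2.0 = 364.8 kN.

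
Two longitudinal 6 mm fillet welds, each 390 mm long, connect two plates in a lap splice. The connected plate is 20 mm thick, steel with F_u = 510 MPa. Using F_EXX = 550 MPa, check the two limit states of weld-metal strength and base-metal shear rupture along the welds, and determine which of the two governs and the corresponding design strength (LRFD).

φR_n ≈ 819 kN (weld metal governs)

t_e = 0.707 × 6 = 4.242 mm; L = 780 mm.
Weld metal: φR_n = 0.75 × 0.6 × 550 × 4.242 × 780 × 10⁻³ = 818.9 kN.
Base metal (shear rupture): φR_n = 0.75 × 0.6 × 510 × 20 × 780 × 10⁻³ = 3580 kN.
Governing: weld metal.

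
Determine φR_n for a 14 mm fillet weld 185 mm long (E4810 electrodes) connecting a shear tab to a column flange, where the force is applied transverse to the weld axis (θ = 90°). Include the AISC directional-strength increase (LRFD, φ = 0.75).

E48XX → F_EXX = 480 MPa.
t_e = 0.707 × 14 = 9.898 mm; A_we = 9.898 × 185 = 1831 mm².
Directional factor: 1.0 + 0.5 sin^1.5(90°) = 1.5.
F_nw = 0.6 × 480 × 1.5 = 432 MPa.
φR_n = 0.75 × 432 × 1831 × 10⁻³ = 593.3 kN.

φR_n ≈ 593 kN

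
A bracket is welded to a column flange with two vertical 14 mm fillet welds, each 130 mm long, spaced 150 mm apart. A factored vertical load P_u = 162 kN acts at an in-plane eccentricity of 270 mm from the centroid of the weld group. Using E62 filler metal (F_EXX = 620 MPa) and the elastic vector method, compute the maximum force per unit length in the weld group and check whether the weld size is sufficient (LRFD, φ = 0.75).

Total weld length L_w = 260 mm. Treat welds as unit-width lines.
Polar moment about centroid: J = 2[d³/12 + d(b/2)²] = 2[130³/12 + 130×75²] = 1829000 mm³.
Direct shear f_v = P/L_w = 162×10³ / 260 = 623.1 N/mm (vertical).
Torsion M = P·e = 162×10³ × 270 = 43740000 N·mm.
Critical point at (x, y) = (75, 65) from centroid. f_tx = M·y/J = 1555 N/mm; f_ty = M·x/J = 1794 N/mm.
Resultant f_max = √[f_tx² + (f_v + f_ty)²] = √[1555² + (623.1 + 1794)²] = 2874 N/mm.
Capacity per unit length: φr_n = 0.75 × 0.6 × 620 × (0.707 × 14) = 2762 N/mm.
2874 > 2762 → NOT adequate.

f_max ≈ 2870 N/mm; NOT adequate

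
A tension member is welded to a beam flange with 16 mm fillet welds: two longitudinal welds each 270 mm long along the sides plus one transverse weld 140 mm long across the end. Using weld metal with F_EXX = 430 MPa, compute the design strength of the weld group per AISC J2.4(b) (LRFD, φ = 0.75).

φR_n ≈ 1490 kN

t_e = 0.707 × 16 = 11.31 mm.
R_nwl = 0.6 × 430 × 11.31 × 540 × 10⁻³ = 1576 kN (longitudinal, 2 welds).
R_nwt = 0.6 × 430 × 11.31 × 140 × 10⁻³ = 408.6 kN (transverse, base value).
(i) R_nwl + R_nwt = 1985 kN; (ii) 0.85 R_nwl + 1.5 R_nwt = 1952 kN.
R_n = max = 1985 kN [governs: (i)]; φR_n = 1488 kN.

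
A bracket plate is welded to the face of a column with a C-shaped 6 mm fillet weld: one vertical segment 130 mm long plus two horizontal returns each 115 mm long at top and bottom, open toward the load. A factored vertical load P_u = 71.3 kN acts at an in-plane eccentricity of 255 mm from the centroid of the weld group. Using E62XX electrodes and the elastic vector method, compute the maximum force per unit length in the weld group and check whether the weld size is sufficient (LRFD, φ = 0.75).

E62XX → F_EXX = 620 MPa.
Total weld length L_w = 360 mm. Treat welds as unit-width lines.
Centroid: x̄ = 2×115×57.5 / 360 = 36.74 mm from the vertical weld.
Polar moment about centroid: J = I_x + I_y = [130³/12 + 2×115×65²] + [130×36.74² + 2(115³/12 + 115×20.76²)] = 1683000 mm³.
Direct shear f_v = P/L_w = 71.3×10³ / 360 = 198.1 N/mm (vertical).
Torsion M = P·e = 71.3×10³ × 255 = 18182000 N·mm.
Critical point at (x, y) = (78.26, 65) from centroid. f_tx = M·y/J = 702.2 N/mm; f_ty = M·x/J = 845.5 N/mm.
Resultant f_max = √[f_tx² + (f_v + f_ty)²] = √[702.2² + (198.1 + 845.5)²] = 1258 N/mm.
Capacity per unit length: φr_n = 0.75 × 0.6 × 620 × (0.707 × 6) = 1184 N/mm.
1258 > 1184 → NOT adequate.

f_max ≈ 1260 N/mm; NOT adequate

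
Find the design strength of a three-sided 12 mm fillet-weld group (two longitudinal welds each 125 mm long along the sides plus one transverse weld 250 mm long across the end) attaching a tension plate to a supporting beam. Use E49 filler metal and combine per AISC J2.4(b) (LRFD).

φR_n ≈ 1100 kN

E49XX → F_EXX = 490 MPa.
t_e = 0.707 × 12 = 8.484 mm.
R_nwl = 0.6 × 490 × 8.484 × 250 × 10⁻³ = 623.6 kN (longitudinal, 2 welds).
R_nwt = 0.6 × 490 × 8.484 × 250 × 10⁻³ = 623.6 kN (transverse, base value).
(i) R_nwl + R_nwt = 1247 kN; (ii) 0.85 R_nwl + 1.5 R_nwt = 1465 kN.
R_n = max = 1465 kN [governs: (ii)]; φR_n = 1099 kN.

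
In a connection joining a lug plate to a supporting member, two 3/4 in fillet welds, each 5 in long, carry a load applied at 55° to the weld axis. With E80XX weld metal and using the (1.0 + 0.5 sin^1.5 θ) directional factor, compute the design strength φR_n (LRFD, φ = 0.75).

E80XX → F_EXX = 80 ksi.
t_e = 0.707 × 0.75 = 0.5302 in; A_we = 0.5302 × 10 = 5.303 in².
Directional factor: 1.0 + 0.5 sin^1.5(55°) = 1.371.
F_nw = 0.6 × 80 × 1.371 = 65.79 ksi.
φR_n = 0.75 × 65.79 × 5.303 = 261.7 kips.

φR_n ≈ 262 kips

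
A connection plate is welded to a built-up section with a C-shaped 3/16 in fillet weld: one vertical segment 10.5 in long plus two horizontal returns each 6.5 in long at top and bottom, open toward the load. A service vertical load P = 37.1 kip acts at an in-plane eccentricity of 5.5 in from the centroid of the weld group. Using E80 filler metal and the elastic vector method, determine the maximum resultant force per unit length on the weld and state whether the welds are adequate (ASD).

f_max ≈ 3.8 kip/in; NOT adequate

E80XX → F_EXX = 80 ksi.
Total weld length L_w = 23.5 in. Treat welds as unit-width lines.
Centroid: x̄ = 2×6.5×3.25 / 23.5 = 1.798 in from the vertical weld.
Polar moment about centroid: J = I_x + I_y = [10.5³/12 + 2×6.5×5.25²] + [10.5×1.798² + 2(6.5³/12 + 6.5×1.452²)] = 561.9 in³.
Direct shear f_v = P/L_w = 37.1 / 23.5 = 1.579 kip/in (vertical).
Torsion M = P·e = 37.1 × 5.5 = 204.05 kip·in.
Critical point at (x, y) = (4.702, 5.25) from centroid. f_tx = M·y/J = 1.906 kip/in; f_ty = M·x/J = 1.708 kip/in.
Resultant f_max = √[f_tx² + (f_v + f_ty)²] = √[1.906² + (1.579 + 1.708)²] = 3.799 kip/in.
Capacity per unit length: r_n/Ω = (1/2.0) × 0.6 × 80 × (0.707 × 0.1875) = 3.181 kip/in.
3.799 > 3.181 → NOT adequate.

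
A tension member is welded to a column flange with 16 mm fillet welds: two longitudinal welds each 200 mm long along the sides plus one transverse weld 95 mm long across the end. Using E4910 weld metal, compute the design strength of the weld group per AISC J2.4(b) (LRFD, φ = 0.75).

φR_n ≈ 1230 kN

E49XX → F_EXX = 490 MPa.
t_e = 0.707 × 16 = 11.31 mm.
R_nwl = 0.6 × 490 × 11.31 × 400 × 10⁻³ = 1330 kN (longitudinal, 2 welds).
R_nwt = 0.6 × 490 × 11.31 × 95 × 10⁻³ = 315.9 kN (transverse, base value).
(i) R_nwl + R_nwt = 1646 kN; (ii) 0.85 R_nwl + 1.5 R_nwt = 1605 kN.
R_n = max = 1646 kN [governs: (i)]; φR_n = 1235 kN.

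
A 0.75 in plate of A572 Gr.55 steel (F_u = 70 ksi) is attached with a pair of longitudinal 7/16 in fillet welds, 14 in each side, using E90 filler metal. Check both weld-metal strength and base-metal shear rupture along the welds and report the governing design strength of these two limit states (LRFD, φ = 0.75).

E90XX → F_EXX = 90 ksi.
t_e = 0.707 × 0.4375 = 0.3093 in; L = 28 in.
Weld metal: φR_n = 0.75 × 0.6 × 90 × 0.3093 × 28 = 350.8 kip.
Base metal (shear rupture): φR_n = 0.75 × 0.6 × 70 × 0.75 × 28 = 661.5 kip.
Governing: weld metal.

φR_n ≈ 351 kip (weld metal governs)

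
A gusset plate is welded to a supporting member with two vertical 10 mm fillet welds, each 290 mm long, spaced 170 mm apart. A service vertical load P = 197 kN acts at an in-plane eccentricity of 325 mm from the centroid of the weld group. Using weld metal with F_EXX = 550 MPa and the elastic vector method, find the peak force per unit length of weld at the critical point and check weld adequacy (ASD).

f_max ≈ 1500 N/mm; NOT adequate

Total weld length L_w = 580 mm. Treat welds as unit-width lines.
Polar moment about centroid: J = 2[d³/12 + d(b/2)²] = 2[290³/12 + 290×85²] = 8255000 mm³.
Direct shear f_v = P/L_w = 197×10³ / 580 = 339.7 N/mm (vertical).
Torsion M = P·e = 197×10³ × 325 = 64025000 N·mm.
Critical point at (x, y) = (85, 145) from centroid. f_tx = M·y/J = 1125 N/mm; f_ty = M·x/J = 659.2 N/mm.
Resultant f_max = √[f_tx² + (f_v + f_ty)²] = √[1125² + (339.7 + 659.2)²] = 1504 N/mm.
Capacity per unit length: r_n/Ω = (1/2.0) × 0.6 × 550 × (0.707 × 10) = 1167 N/mm.
1504 > 1167 → NOT adequate.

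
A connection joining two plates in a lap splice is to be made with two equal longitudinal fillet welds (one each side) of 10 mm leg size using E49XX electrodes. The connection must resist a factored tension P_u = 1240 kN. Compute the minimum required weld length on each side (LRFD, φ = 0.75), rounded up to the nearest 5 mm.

E49XX → F_EXX = 490 MPa.
Throat t_e = 0.707 × 10 = 7.07 mm.
φr_n = 0.75 × 0.6 × 490 × 7.07 × 10⁻³ = 1.559 kN/mm.
L_req = P_u / φr_n = 1240 / 1.559 = 795.4 mm total.
Per side: 795.4 / 2 = 397.7 mm.
Round up → use L = 400 mm on each side.

L = 400 mm on each side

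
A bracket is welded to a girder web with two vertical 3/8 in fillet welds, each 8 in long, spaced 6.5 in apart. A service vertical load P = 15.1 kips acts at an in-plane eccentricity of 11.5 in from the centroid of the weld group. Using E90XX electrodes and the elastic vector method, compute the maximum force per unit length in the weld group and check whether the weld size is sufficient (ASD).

f_max ≈ 4.18 kip/in; adequate

E90XX → F_EXX = 90 ksi.
Total weld length L_w = 16 in. Treat welds as unit-width lines.
Polar moment about centroid: J = 2[d³/12 + d(b/2)²] = 2[8³/12 + 8×3.25²] = 254.3 in³.
Direct shear f_v = P/L_w = 15.1 / 16 = 0.9437 kip/in (vertical).
Torsion M = P·e = 15.1 × 11.5 = 173.65 kip·in.
Critical point at (x, y) = (3.25, 4) from centroid. f_tx = M·y/J = 2.731 kip/in; f_ty = M·x/J = 2.219 kip/in.
Resultant f_max = √[f_tx² + (f_v + f_ty)²] = √[2.731² + (0.9437 + 2.219)²] = 4.179 kip/in.
Capacity per unit length: r_n/Ω = (1/2.0) × 0.6 × 90 × (0.707 × 0.375) = 7.158 kip/in.
4.179 ≤ 7.158 → adequate.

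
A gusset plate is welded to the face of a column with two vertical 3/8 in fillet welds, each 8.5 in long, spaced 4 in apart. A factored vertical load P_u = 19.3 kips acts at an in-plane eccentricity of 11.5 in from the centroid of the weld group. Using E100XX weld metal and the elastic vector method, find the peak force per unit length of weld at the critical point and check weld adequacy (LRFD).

E100XX → F_EXX = 100 ksi.
Total weld length L_w = 17 in. Treat welds as unit-width lines.
Polar moment about centroid: J = 2[d³/12 + d(b/2)²] = 2[8.5³/12 + 8.5×2²] = 170.4 in³.
Direct shear f_v = P/L_w = 19.3 / 17 = 1.135 kip/in (vertical).
Torsion M = P·e = 19.3 × 11.5 = 221.95 kip·in.
Critical point at (x, y) = (2, 4.25) from centroid. f_tx = M·y/J = 5.537 kip/in; f_ty = M·x/J = 2.606 kip/in.
Resultant f_max = √[f_tx² + (f_v + f_ty)²] = √[5.537² + (1.135 + 2.606)²] = 6.683 kip/in.
Capacity per unit length: φr_n = 0.75 × 0.6 × 100 × (0.707 × 0.375) = 11.93 kip/in.
6.683 ≤ 11.93 → adequate.

f_max ≈ 6.68 kip/in; adequate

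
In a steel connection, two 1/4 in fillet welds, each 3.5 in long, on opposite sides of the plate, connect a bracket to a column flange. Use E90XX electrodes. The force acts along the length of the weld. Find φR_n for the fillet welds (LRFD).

E90XX → F_EXX = 90 ksi.
Effective throat t_e = 0.707 × 0.25 = 0.1767 in.
Total length L = 7 in; A_we = 0.1767 × 7 = 1.237 in².
F_nw = 0.6 F_EXX = 0.6 × 90 = 54 ksi.
φR_n = 0.75 × 54 × 1.237 = 50.11 kip.

φR_n ≈ 50.1 kip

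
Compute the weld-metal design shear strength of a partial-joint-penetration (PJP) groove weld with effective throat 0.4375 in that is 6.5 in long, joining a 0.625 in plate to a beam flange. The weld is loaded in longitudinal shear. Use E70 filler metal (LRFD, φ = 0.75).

E70XX → F_EXX = 70 ksi.
Effective throat (given) t_e = 0.4375 in.
A_we = 0.4375 × 6.5 = 2.844 in².
F_nw = 0.6 F_EXX = 42 ksi.
φR_n = 0.75 × 42 × 2.844 = 89.58 kip.

φR_n ≈ 89.6 kip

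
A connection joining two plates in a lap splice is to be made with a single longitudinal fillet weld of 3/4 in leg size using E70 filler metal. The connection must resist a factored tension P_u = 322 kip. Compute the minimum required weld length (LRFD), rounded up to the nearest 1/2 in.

E70XX → F_EXX = 70 ksi.
Throat t_e = 0.707 × 0.75 = 0.5302 in.
φr_n = 0.75 × 0.6 × 70 × 0.5302 = 16.7 kip/in.
L_req = P_u / φr_n = 322 / 16.7 = 19.28 in total.
Round up → use L = 19.5 in.

L = 19.5 in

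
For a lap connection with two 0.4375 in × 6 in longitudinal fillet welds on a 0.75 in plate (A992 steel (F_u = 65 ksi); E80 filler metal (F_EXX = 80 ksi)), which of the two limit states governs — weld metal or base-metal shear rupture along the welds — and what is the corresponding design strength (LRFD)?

φR_n ≈ 134 kips (weld metal governs)

t_e = 0.707 × 0.4375 = 0.3093 in; L = 12 in.
Weld metal: φR_n = 0.75 × 0.6 × 80 × 0.3093 × 12 = 133.6 kips.
Base metal (shear rupture): φR_n = 0.75 × 0.6 × 65 × 0.75 × 12 = 263.2 kips.
Governing: weld metal.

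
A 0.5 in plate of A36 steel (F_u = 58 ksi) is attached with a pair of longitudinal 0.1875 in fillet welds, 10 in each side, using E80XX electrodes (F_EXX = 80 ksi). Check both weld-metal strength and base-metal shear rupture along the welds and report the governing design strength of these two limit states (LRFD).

t_e = 0.707 × 0.1875 = 0.1326 in; L = 20 in.
Weld metal: φR_n = 0.75 × 0.6 × 80 × 0.1326 × 20 = 95.44 kip.
Base metal (shear rupture): φR_n = 0.75 × 0.6 × 58 × 0.5 × 20 = 261 kip.
Governing: weld metal.

φR_n ≈ 95.4 kip (weld metal governs)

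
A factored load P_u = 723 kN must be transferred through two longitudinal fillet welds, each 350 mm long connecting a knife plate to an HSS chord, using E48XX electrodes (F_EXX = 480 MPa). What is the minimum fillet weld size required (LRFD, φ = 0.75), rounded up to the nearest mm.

Total weld length L = 700 mm.
Required throat t_e = P_u / (φ × 0.6 F_EXX × L) = 723 / (0.75 × 0.6 × 480 × 700 × 10⁻³) = 4.782 mm.
Required leg w = t_e / 0.707 = 6.763 mm → use 7 mm.

w = 7 mm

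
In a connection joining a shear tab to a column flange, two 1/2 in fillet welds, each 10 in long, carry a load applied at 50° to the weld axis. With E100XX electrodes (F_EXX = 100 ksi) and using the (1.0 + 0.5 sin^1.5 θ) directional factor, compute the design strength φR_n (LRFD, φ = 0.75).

t_e = 0.707 × 0.5 = 0.3535 in; A_we = 0.3535 × 20 = 7.07 in².
Directional factor: 1.0 + 0.5 sin^1.5(50°) = 1.335.
F_nw = 0.6 × 100 × 1.335 = 80.11 ksi.
φR_n = 0.75 × 80.11 × 7.07 = 424.8 kips.

φR_n ≈ 425 kips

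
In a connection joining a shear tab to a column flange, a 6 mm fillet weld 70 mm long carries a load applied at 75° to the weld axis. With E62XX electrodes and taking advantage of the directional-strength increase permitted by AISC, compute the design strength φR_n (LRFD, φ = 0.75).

φR_n ≈ 122 kN

E62XX → F_EXX = 620 MPa.
t_e = 0.707 × 6 = 4.242 mm; A_we = 4.242 × 70 = 296.9 mm².
Directional factor: 1.0 + 0.5 sin^1.5(75°) = 1.475.
F_nw = 0.6 × 620 × 1.475 = 548.6 MPa.
φR_n = 0.75 × 548.6 × 296.9 × 10⁻³ = 122.2 kN.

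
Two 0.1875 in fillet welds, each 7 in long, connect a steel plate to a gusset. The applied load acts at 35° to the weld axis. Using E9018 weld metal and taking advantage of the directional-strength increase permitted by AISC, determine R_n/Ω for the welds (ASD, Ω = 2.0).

E90XX → F_EXX = 90 ksi.
t_e = 0.707 × 0.1875 = 0.1326 in; A_we = 0.1326 × 14 = 1.856 in².
Directional factor: 1.0 + 0.5 sin^1.5(35°) = 1.217.
F_nw = 0.6 × 90 × 1.217 = 65.73 ksi.
R_n/Ω = (65.73 × 1.856) / 2.0 = 60.99 kip.

R_n/Ω ≈ 61 kip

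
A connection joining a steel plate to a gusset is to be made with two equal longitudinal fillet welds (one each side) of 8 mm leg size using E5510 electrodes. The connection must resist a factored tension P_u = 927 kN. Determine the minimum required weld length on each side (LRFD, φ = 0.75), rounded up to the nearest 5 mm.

L = 335 mm on each side

E55XX → F_EXX = 550 MPa.
Throat t_e = 0.707 × 8 = 5.656 mm.
φr_n = 0.75 × 0.6 × 550 × 5.656 × 10⁻³ = 1.4 kN/mm.
L_req = P_u / φr_n = 927 / 1.4 = 662.2 mm total.
Per side: 662.2 / 2 = 331.1 mm.
Round up → use L = 335 mm on each side.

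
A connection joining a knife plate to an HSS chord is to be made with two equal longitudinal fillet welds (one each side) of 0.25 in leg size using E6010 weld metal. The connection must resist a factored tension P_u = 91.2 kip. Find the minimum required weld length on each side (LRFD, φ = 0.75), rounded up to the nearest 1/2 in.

E60XX → F_EXX = 60 ksi.
Throat t_e = 0.707 × 0.25 = 0.1767 in.
φr_n = 0.75 × 0.6 × 60 × 0.1767 = 4.772 kip/in.
L_req = P_u / φr_n = 91.2 / 4.772 = 19.11 in total.
Per side: 19.11 / 2 = 9.555 in.
Round up → use L = 10 in on each side.

L = 10 in on each side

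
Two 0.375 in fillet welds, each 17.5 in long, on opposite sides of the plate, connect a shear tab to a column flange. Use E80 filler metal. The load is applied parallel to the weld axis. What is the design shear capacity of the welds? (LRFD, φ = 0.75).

E80XX → F_EXX = 80 ksi.
Effective throat t_e = 0.707 × 0.375 = 0.2651 in.
Total length L = 35 in; A_we = 0.2651 × 35 = 9.279 in².
F_nw = 0.6 F_EXX = 0.6 × 80 = 48 ksi.
φR_n = 0.75 × 48 × 9.279 = 334.1 kips.

φR_n ≈ 334 kips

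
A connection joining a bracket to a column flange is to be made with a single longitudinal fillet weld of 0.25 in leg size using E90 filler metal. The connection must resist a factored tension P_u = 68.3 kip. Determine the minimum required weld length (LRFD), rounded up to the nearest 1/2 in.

E90XX → F_EXX = 90 ksi.
Throat t_e = 0.707 × 0.25 = 0.1767 in.
φr_n = 0.75 × 0.6 × 90 × 0.1767 = 7.158 kip/in.
L_req = P_u / φr_n = 68.3 / 7.158 = 9.541 in total.
Round up → use L = 10 in.

L = 10 in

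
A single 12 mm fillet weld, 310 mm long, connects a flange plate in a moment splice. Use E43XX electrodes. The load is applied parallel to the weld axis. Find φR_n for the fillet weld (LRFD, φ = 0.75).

E43XX → F_EXX = 430 MPa.
Effective throat t_e = 0.707 × 12 = 8.484 mm.
Total length L = 310 mm; A_we = 8.484 × 310 = 2630 mm².
F_nw = 0.6 F_EXX = 0.6 × 430 = 258 MPa.
φR_n = 0.75 × 258 × 2630 × 10⁻³ = 508.9 kN.

φR_n ≈ 509 kN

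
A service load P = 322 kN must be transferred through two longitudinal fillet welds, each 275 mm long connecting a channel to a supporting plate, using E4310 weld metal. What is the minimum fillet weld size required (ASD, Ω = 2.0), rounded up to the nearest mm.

E43XX → F_EXX = 430 MPa.
Total weld length L = 550 mm.
Required throat t_e = P × Ω / (0.6 F_EXX × L) = 322 × 2.0 / (0.6 × 430 × 550 × 10⁻³) = 4.538 mm.
Required leg w = t_e / 0.707 = 6.419 mm → use 7 mm.

w = 7 mm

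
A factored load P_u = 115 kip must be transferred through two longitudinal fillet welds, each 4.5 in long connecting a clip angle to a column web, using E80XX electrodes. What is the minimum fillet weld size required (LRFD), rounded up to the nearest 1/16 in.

w = 9/16 in

E80XX → F_EXX = 80 ksi.
Total weld length L = 9 in.
Required throat t_e = P_u / (φ × 0.6 F_EXX × L) = 115 / (0.75 × 0.6 × 80 × 9) = 0.3549 in.
Required leg w = t_e / 0.707 = 0.502 in → use 9/16 in.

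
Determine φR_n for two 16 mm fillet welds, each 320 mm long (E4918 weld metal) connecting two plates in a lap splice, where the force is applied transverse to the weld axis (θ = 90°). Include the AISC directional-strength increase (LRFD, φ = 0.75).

φR_n ≈ 2390 kN

E49XX → F_EXX = 490 MPa.
t_e = 0.707 × 16 = 11.31 mm; A_we = 11.31 × 640 = 7240 mm².
Directional factor: 1.0 + 0.5 sin^1.5(90°) = 1.5.
F_nw = 0.6 × 490 × 1.5 = 441 MPa.
φR_n = 0.75 × 441 × 7240 × 10⁻³ = 2395 kN.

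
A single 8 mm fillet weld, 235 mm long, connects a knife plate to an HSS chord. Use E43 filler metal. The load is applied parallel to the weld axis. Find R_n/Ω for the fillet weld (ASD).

E43XX → F_EXX = 430 MPa.
Effective throat t_e = 0.707 × 8 = 5.656 mm.
Total length L = 235 mm; A_we = 5.656 × 235 = 1329 mm².
F_nw = 0.6 F_EXX = 0.6 × 430 = 258 MPa.
R_n = 258 × 1329 × 10⁻³ = 342.9 kN; R_n/Ω = 342.9/2.0 = 171.5 kN.

R_n/Ω ≈ 171 kN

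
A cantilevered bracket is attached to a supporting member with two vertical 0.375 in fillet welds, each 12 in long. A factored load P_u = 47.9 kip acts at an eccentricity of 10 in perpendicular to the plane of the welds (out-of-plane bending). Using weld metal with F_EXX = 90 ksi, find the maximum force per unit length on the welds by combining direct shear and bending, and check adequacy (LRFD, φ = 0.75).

L_w = 2 × 12 = 24 in; section modulus (unit throat) S = 2 × L²/6 = 48 in².
Direct shear f_v = P/L_w = 47.9/24 = 1.996 kip/in.
Moment M = P × e = 47.9 × 10 = 479 kip·in; bending f_b = M/S = 9.979 kip/in.
f_max = √(f_v² + f_b²) = √(1.996² + 9.979²) = 10.18 kip/in.
φr_n = 0.75 × 0.6 × 90 × (0.707 × 0.375) = 10.74 kip/in → adequate.

f_max ≈ 10.2 kip/in; adequate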